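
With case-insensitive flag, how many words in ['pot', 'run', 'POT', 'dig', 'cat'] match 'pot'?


Case-insensitive matching: compare each word's lowercase form to 'pot'.
  'pot' -> lower='pot' -> MATCH
  'run' -> lower='run' -> no
  'POT' -> lower='pot' -> MATCH
  'dig' -> lower='dig' -> no
  'cat' -> lower='cat' -> no
Matches: ['pot', 'POT']
Count: 2

2


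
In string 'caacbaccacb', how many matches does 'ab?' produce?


Pattern 'ab?' matches 'a' optionally followed by 'b'.
String: 'caacbaccacb'
Scanning left to right for 'a' then checking next char:
  Match 1: 'a' (a not followed by b)
  Match 2: 'a' (a not followed by b)
  Match 3: 'a' (a not followed by b)
  Match 4: 'a' (a not followed by b)
Total matches: 4

4


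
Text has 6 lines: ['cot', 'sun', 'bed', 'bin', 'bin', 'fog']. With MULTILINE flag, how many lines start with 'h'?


With MULTILINE flag, ^ matches the start of each line.
Lines: ['cot', 'sun', 'bed', 'bin', 'bin', 'fog']
Checking which lines start with 'h':
  Line 1: 'cot' -> no
  Line 2: 'sun' -> no
  Line 3: 'bed' -> no
  Line 4: 'bin' -> no
  Line 5: 'bin' -> no
  Line 6: 'fog' -> no
Matching lines: []
Count: 0

0


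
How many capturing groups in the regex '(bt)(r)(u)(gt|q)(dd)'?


To count capturing groups, count each '(' that starts a group.
Pattern: '(bt)(r)(u)(gt|q)(dd)'
Walking through the pattern:
  Position 0: '(' -> group #1
  Position 4: '(' -> group #2
  Position 7: '(' -> group #3
  Position 10: '(' -> group #4
  Position 16: '(' -> group #5
Total capturing groups: 5

5


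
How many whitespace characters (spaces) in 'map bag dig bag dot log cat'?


\s matches whitespace characters (spaces, tabs, etc.).
Text: 'map bag dig bag dot log cat'
This text has 7 words separated by spaces.
Number of spaces = number of words - 1 = 7 - 1 = 6

6


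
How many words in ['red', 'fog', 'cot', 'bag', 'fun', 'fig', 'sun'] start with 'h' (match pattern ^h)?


Pattern ^h anchors to start of word. Check which words begin with 'h':
  'red' -> no
  'fog' -> no
  'cot' -> no
  'bag' -> no
  'fun' -> no
  'fig' -> no
  'sun' -> no
Matching words: []
Count: 0

0


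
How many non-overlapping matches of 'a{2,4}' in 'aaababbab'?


Pattern 'a{2,4}' matches between 2 and 4 consecutive a's (greedy).
String: 'aaababbab'
Finding runs of a's and applying greedy matching:
  Run at pos 0: 'aaa' (length 3)
  Run at pos 4: 'a' (length 1)
  Run at pos 7: 'a' (length 1)
Matches: ['aaa']
Count: 1

1


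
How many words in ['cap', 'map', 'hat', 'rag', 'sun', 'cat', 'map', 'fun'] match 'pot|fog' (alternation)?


Alternation 'pot|fog' matches either 'pot' or 'fog'.
Checking each word:
  'cap' -> no
  'map' -> no
  'hat' -> no
  'rag' -> no
  'sun' -> no
  'cat' -> no
  'map' -> no
  'fun' -> no
Matches: []
Count: 0

0


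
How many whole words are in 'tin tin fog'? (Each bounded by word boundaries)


Word boundaries (\b) mark the start/end of each word.
Text: 'tin tin fog'
Splitting by whitespace:
  Word 1: 'tin'
  Word 2: 'tin'
  Word 3: 'fog'
Total whole words: 3

3


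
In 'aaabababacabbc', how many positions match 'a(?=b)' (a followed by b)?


Lookahead 'a(?=b)' matches 'a' only when followed by 'b'.
String: 'aaabababacabbc'
Checking each position where char is 'a':
  pos 0: 'a' -> no (next='a')
  pos 1: 'a' -> no (next='a')
  pos 2: 'a' -> MATCH (next='b')
  pos 4: 'a' -> MATCH (next='b')
  pos 6: 'a' -> MATCH (next='b')
  pos 8: 'a' -> no (next='c')
  pos 10: 'a' -> MATCH (next='b')
Matching positions: [2, 4, 6, 10]
Count: 4

4


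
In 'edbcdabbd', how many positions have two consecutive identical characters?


Looking for consecutive identical characters in 'edbcdabbd':
  pos 0-1: 'e' vs 'd' -> different
  pos 1-2: 'd' vs 'b' -> different
  pos 2-3: 'b' vs 'c' -> different
  pos 3-4: 'c' vs 'd' -> different
  pos 4-5: 'd' vs 'a' -> different
  pos 5-6: 'a' vs 'b' -> different
  pos 6-7: 'b' vs 'b' -> MATCH ('bb')
  pos 7-8: 'b' vs 'd' -> different
Consecutive identical pairs: ['bb']
Count: 1

1


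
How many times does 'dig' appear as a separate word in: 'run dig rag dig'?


Scanning each word for exact match 'dig':
  Word 1: 'run' -> no
  Word 2: 'dig' -> MATCH
  Word 3: 'rag' -> no
  Word 4: 'dig' -> MATCH
Total matches: 2

2


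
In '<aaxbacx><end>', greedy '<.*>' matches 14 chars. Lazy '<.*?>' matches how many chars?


Greedy '<.*>' tries to match as MUCH as possible.
Lazy '<.*?>' tries to match as LITTLE as possible.

String: '<aaxbacx><end>'
Greedy '<.*>' starts at first '<' and extends to the LAST '>': '<aaxbacx><end>' (14 chars)
Lazy '<.*?>' starts at first '<' and stops at the FIRST '>': '<aaxbacx>' (9 chars)

9


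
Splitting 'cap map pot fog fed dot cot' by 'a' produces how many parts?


Splitting by 'a' breaks the string at each occurrence of the separator.
Text: 'cap map pot fog fed dot cot'
Parts after split:
  Part 1: 'c'
  Part 2: 'p m'
  Part 3: 'p pot fog fed dot cot'
Total parts: 3

3


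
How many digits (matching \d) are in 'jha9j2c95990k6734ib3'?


\d matches any digit 0-9.
Scanning 'jha9j2c95990k6734ib3':
  pos 3: '9' -> DIGIT
  pos 5: '2' -> DIGIT
  pos 7: '9' -> DIGIT
  pos 8: '5' -> DIGIT
  pos 9: '9' -> DIGIT
  pos 10: '9' -> DIGIT
  pos 11: '0' -> DIGIT
  pos 13: '6' -> DIGIT
  pos 14: '7' -> DIGIT
  pos 15: '3' -> DIGIT
  pos 16: '4' -> DIGIT
  pos 19: '3' -> DIGIT
Digits found: ['9', '2', '9', '5', '9', '9', '0', '6', '7', '3', '4', '3']
Total: 12

12


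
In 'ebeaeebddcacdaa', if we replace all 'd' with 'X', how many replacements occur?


re.sub('d', 'X', text) replaces every occurrence of 'd' with 'X'.
Text: 'ebeaeebddcacdaa'
Scanning for 'd':
  pos 7: 'd' -> replacement #1
  pos 8: 'd' -> replacement #2
  pos 12: 'd' -> replacement #3
Total replacements: 3

3


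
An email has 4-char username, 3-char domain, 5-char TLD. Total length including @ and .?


An email address has format: username@domain.tld
Username length: 4
'@' character: 1
Domain length: 3
'.' character: 1
TLD length: 5
Total = 4 + 1 + 3 + 1 + 5 = 14

14


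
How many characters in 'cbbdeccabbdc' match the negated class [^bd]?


Negated class [^bd] matches any char NOT in {b, d}
Scanning 'cbbdeccabbdc':
  pos 0: 'c' -> MATCH
  pos 1: 'b' -> no (excluded)
  pos 2: 'b' -> no (excluded)
  pos 3: 'd' -> no (excluded)
  pos 4: 'e' -> MATCH
  pos 5: 'c' -> MATCH
  pos 6: 'c' -> MATCH
  pos 7: 'a' -> MATCH
  pos 8: 'b' -> no (excluded)
  pos 9: 'b' -> no (excluded)
  pos 10: 'd' -> no (excluded)
  pos 11: 'c' -> MATCH
Total matches: 6

6


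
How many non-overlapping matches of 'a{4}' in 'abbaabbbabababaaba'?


Pattern 'a{4}' matches exactly 4 consecutive a's (greedy, non-overlapping).
String: 'abbaabbbabababaaba'
Scanning for runs of a's:
  Run at pos 0: 'a' (length 1) -> 0 match(es)
  Run at pos 3: 'aa' (length 2) -> 0 match(es)
  Run at pos 8: 'a' (length 1) -> 0 match(es)
  Run at pos 10: 'a' (length 1) -> 0 match(es)
  Run at pos 12: 'a' (length 1) -> 0 match(es)
  Run at pos 14: 'aa' (length 2) -> 0 match(es)
  Run at pos 17: 'a' (length 1) -> 0 match(es)
Matches found: []
Total: 0

0


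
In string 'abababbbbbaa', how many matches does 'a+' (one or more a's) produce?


Pattern 'a+' matches one or more consecutive a's.
String: 'abababbbbbaa'
Scanning for runs of a:
  Match 1: 'a' (length 1)
  Match 2: 'a' (length 1)
  Match 3: 'a' (length 1)
  Match 4: 'aa' (length 2)
Total matches: 4

4


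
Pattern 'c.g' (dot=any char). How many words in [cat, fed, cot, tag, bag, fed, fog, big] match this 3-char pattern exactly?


Pattern 'c.g' means: starts with 'c', any single char, ends with 'g'.
Checking each word (must be exactly 3 chars):
  'cat' (len=3): no
  'fed' (len=3): no
  'cot' (len=3): no
  'tag' (len=3): no
  'bag' (len=3): no
  'fed' (len=3): no
  'fog' (len=3): no
  'big' (len=3): no
Matching words: []
Total: 0

0


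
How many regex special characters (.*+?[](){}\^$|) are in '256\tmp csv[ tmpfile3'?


Regex special characters are: . * + ? [ ] ( ) { } \ ^ $ |
Scanning '256\tmp csv[ tmpfile3':
  pos 3: '\' -> SPECIAL
  pos 11: '[' -> SPECIAL
Special chars found: ['\\', '[']
Total: 2

2


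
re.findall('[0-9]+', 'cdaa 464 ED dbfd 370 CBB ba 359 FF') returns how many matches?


Pattern '[0-9]+' finds one or more digits.
Text: 'cdaa 464 ED dbfd 370 CBB ba 359 FF'
Scanning for matches:
  Match 1: '464'
  Match 2: '370'
  Match 3: '359'
Total matches: 3

3


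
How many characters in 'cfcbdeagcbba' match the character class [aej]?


Character class [aej] matches any of: {a, e, j}
Scanning string 'cfcbdeagcbba' character by character:
  pos 0: 'c' -> no
  pos 1: 'f' -> no
  pos 2: 'c' -> no
  pos 3: 'b' -> no
  pos 4: 'd' -> no
  pos 5: 'e' -> MATCH
  pos 6: 'a' -> MATCH
  pos 7: 'g' -> no
  pos 8: 'c' -> no
  pos 9: 'b' -> no
  pos 10: 'b' -> no
  pos 11: 'a' -> MATCH
Total matches: 3

3


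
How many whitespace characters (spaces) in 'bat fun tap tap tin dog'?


\s matches whitespace characters (spaces, tabs, etc.).
Text: 'bat fun tap tap tin dog'
This text has 6 words separated by spaces.
Number of spaces = number of words - 1 = 6 - 1 = 5

5


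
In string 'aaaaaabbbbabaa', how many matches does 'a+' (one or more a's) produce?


Pattern 'a+' matches one or more consecutive a's.
String: 'aaaaaabbbbabaa'
Scanning for runs of a:
  Match 1: 'aaaaaa' (length 6)
  Match 2: 'a' (length 1)
  Match 3: 'aa' (length 2)
Total matches: 3

3


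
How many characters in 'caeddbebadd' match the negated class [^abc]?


Negated class [^abc] matches any char NOT in {a, b, c}
Scanning 'caeddbebadd':
  pos 0: 'c' -> no (excluded)
  pos 1: 'a' -> no (excluded)
  pos 2: 'e' -> MATCH
  pos 3: 'd' -> MATCH
  pos 4: 'd' -> MATCH
  pos 5: 'b' -> no (excluded)
  pos 6: 'e' -> MATCH
  pos 7: 'b' -> no (excluded)
  pos 8: 'a' -> no (excluded)
  pos 9: 'd' -> MATCH
  pos 10: 'd' -> MATCH
Total matches: 6

6


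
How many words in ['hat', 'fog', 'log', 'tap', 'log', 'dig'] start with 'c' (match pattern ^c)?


Pattern ^c anchors to start of word. Check which words begin with 'c':
  'hat' -> no
  'fog' -> no
  'log' -> no
  'tap' -> no
  'log' -> no
  'dig' -> no
Matching words: []
Count: 0

0


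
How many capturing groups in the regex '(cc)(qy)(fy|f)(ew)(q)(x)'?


To count capturing groups, count each '(' that starts a group.
Pattern: '(cc)(qy)(fy|f)(ew)(q)(x)'
Walking through the pattern:
  Position 0: '(' -> group #1
  Position 4: '(' -> group #2
  Position 8: '(' -> group #3
  Position 14: '(' -> group #4
  Position 18: '(' -> group #5
  Position 21: '(' -> group #6
Total capturing groups: 6

6


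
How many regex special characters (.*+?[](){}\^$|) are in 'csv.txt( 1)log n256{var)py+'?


Regex special characters are: . * + ? [ ] ( ) { } \ ^ $ |
Scanning 'csv.txt( 1)log n256{var)py+':
  pos 3: '.' -> SPECIAL
  pos 7: '(' -> SPECIAL
  pos 10: ')' -> SPECIAL
  pos 19: '{' -> SPECIAL
  pos 23: ')' -> SPECIAL
  pos 26: '+' -> SPECIAL
Special chars found: ['.', '(', ')', '{', ')', '+']
Total: 6

6


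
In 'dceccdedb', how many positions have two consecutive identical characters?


Looking for consecutive identical characters in 'dceccdedb':
  pos 0-1: 'd' vs 'c' -> different
  pos 1-2: 'c' vs 'e' -> different
  pos 2-3: 'e' vs 'c' -> different
  pos 3-4: 'c' vs 'c' -> MATCH ('cc')
  pos 4-5: 'c' vs 'd' -> different
  pos 5-6: 'd' vs 'e' -> different
  pos 6-7: 'e' vs 'd' -> different
  pos 7-8: 'd' vs 'b' -> different
Consecutive identical pairs: ['cc']
Count: 1

1


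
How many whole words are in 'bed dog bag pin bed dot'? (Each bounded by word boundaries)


Word boundaries (\b) mark the start/end of each word.
Text: 'bed dog bag pin bed dot'
Splitting by whitespace:
  Word 1: 'bed'
  Word 2: 'dog'
  Word 3: 'bag'
  Word 4: 'pin'
  Word 5: 'bed'
  Word 6: 'dot'
Total whole words: 6

6


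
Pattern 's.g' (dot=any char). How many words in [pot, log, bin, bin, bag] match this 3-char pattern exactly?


Pattern 's.g' means: starts with 's', any single char, ends with 'g'.
Checking each word (must be exactly 3 chars):
  'pot' (len=3): no
  'log' (len=3): no
  'bin' (len=3): no
  'bin' (len=3): no
  'bag' (len=3): no
Matching words: []
Total: 0

0


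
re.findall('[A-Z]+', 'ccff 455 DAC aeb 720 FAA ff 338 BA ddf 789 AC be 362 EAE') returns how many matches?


Pattern '[A-Z]+' finds one or more uppercase letters.
Text: 'ccff 455 DAC aeb 720 FAA ff 338 BA ddf 789 AC be 362 EAE'
Scanning for matches:
  Match 1: 'DAC'
  Match 2: 'FAA'
  Match 3: 'BA'
  Match 4: 'AC'
  Match 5: 'EAE'
Total matches: 5

5


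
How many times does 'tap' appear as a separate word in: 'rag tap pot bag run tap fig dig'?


Scanning each word for exact match 'tap':
  Word 1: 'rag' -> no
  Word 2: 'tap' -> MATCH
  Word 3: 'pot' -> no
  Word 4: 'bag' -> no
  Word 5: 'run' -> no
  Word 6: 'tap' -> MATCH
  Word 7: 'fig' -> no
  Word 8: 'dig' -> no
Total matches: 2

2


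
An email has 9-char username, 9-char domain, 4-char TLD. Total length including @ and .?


An email address has format: username@domain.tld
Username length: 9
'@' character: 1
Domain length: 9
'.' character: 1
TLD length: 4
Total = 9 + 1 + 9 + 1 + 4 = 24

24


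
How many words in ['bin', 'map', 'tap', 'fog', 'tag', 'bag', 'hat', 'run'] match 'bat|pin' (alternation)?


Alternation 'bat|pin' matches either 'bat' or 'pin'.
Checking each word:
  'bin' -> no
  'map' -> no
  'tap' -> no
  'fog' -> no
  'tag' -> no
  'bag' -> no
  'hat' -> no
  'run' -> no
Matches: []
Count: 0

0


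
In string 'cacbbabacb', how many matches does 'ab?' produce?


Pattern 'ab?' matches 'a' optionally followed by 'b'.
String: 'cacbbabacb'
Scanning left to right for 'a' then checking next char:
  Match 1: 'a' (a not followed by b)
  Match 2: 'ab' (a followed by b)
  Match 3: 'a' (a not followed by b)
Total matches: 3

3


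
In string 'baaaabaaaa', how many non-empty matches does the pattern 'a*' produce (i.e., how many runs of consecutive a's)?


Pattern 'a*' matches zero or more a's. We want non-empty runs of consecutive a's.
String: 'baaaabaaaa'
Walking through the string to find runs of a's:
  Run 1: positions 1-4 -> 'aaaa'
  Run 2: positions 6-9 -> 'aaaa'
Non-empty runs found: ['aaaa', 'aaaa']
Count: 2

2


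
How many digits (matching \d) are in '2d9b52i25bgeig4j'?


\d matches any digit 0-9.
Scanning '2d9b52i25bgeig4j':
  pos 0: '2' -> DIGIT
  pos 2: '9' -> DIGIT
  pos 4: '5' -> DIGIT
  pos 5: '2' -> DIGIT
  pos 7: '2' -> DIGIT
  pos 8: '5' -> DIGIT
  pos 14: '4' -> DIGIT
Digits found: ['2', '9', '5', '2', '2', '5', '4']
Total: 7

7


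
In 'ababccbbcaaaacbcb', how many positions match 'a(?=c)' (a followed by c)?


Lookahead 'a(?=c)' matches 'a' only when followed by 'c'.
String: 'ababccbbcaaaacbcb'
Checking each position where char is 'a':
  pos 0: 'a' -> no (next='b')
  pos 2: 'a' -> no (next='b')
  pos 9: 'a' -> no (next='a')
  pos 10: 'a' -> no (next='a')
  pos 11: 'a' -> no (next='a')
  pos 12: 'a' -> MATCH (next='c')
Matching positions: [12]
Count: 1

1


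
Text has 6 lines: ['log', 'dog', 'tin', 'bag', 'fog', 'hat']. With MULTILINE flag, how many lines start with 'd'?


With MULTILINE flag, ^ matches the start of each line.
Lines: ['log', 'dog', 'tin', 'bag', 'fog', 'hat']
Checking which lines start with 'd':
  Line 1: 'log' -> no
  Line 2: 'dog' -> MATCH
  Line 3: 'tin' -> no
  Line 4: 'bag' -> no
  Line 5: 'fog' -> no
  Line 6: 'hat' -> no
Matching lines: ['dog']
Count: 1

1


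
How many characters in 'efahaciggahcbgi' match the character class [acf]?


Character class [acf] matches any of: {a, c, f}
Scanning string 'efahaciggahcbgi' character by character:
  pos 0: 'e' -> no
  pos 1: 'f' -> MATCH
  pos 2: 'a' -> MATCH
  pos 3: 'h' -> no
  pos 4: 'a' -> MATCH
  pos 5: 'c' -> MATCH
  pos 6: 'i' -> no
  pos 7: 'g' -> no
  pos 8: 'g' -> no
  pos 9: 'a' -> MATCH
  pos 10: 'h' -> no
  pos 11: 'c' -> MATCH
  pos 12: 'b' -> no
  pos 13: 'g' -> no
  pos 14: 'i' -> no
Total matches: 6

6


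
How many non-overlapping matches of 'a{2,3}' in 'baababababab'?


Pattern 'a{2,3}' matches between 2 and 3 consecutive a's (greedy).
String: 'baababababab'
Finding runs of a's and applying greedy matching:
  Run at pos 1: 'aa' (length 2)
  Run at pos 4: 'a' (length 1)
  Run at pos 6: 'a' (length 1)
  Run at pos 8: 'a' (length 1)
  Run at pos 10: 'a' (length 1)
Matches: ['aa']
Count: 1

1


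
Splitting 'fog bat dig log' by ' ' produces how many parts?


Splitting by ' ' breaks the string at each occurrence of the separator.
Text: 'fog bat dig log'
Parts after split:
  Part 1: 'fog'
  Part 2: 'bat'
  Part 3: 'dig'
  Part 4: 'log'
Total parts: 4

4


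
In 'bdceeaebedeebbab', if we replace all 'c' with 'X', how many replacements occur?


re.sub('c', 'X', text) replaces every occurrence of 'c' with 'X'.
Text: 'bdceeaebedeebbab'
Scanning for 'c':
  pos 2: 'c' -> replacement #1
Total replacements: 1

1


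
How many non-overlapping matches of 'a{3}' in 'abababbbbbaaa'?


Pattern 'a{3}' matches exactly 3 consecutive a's (greedy, non-overlapping).
String: 'abababbbbbaaa'
Scanning for runs of a's:
  Run at pos 0: 'a' (length 1) -> 0 match(es)
  Run at pos 2: 'a' (length 1) -> 0 match(es)
  Run at pos 4: 'a' (length 1) -> 0 match(es)
  Run at pos 10: 'aaa' (length 3) -> 1 match(es)
Matches found: ['aaa']
Total: 1

1


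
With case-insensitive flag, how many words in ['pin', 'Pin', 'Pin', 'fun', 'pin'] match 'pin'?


Case-insensitive matching: compare each word's lowercase form to 'pin'.
  'pin' -> lower='pin' -> MATCH
  'Pin' -> lower='pin' -> MATCH
  'Pin' -> lower='pin' -> MATCH
  'fun' -> lower='fun' -> no
  'pin' -> lower='pin' -> MATCH
Matches: ['pin', 'Pin', 'Pin', 'pin']
Count: 4

4


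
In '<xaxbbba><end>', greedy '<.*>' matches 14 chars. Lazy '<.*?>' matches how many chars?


Greedy '<.*>' tries to match as MUCH as possible.
Lazy '<.*?>' tries to match as LITTLE as possible.

String: '<xaxbbba><end>'
Greedy '<.*>' starts at first '<' and extends to the LAST '>': '<xaxbbba><end>' (14 chars)
Lazy '<.*?>' starts at first '<' and stops at the FIRST '>': '<xaxbbba>' (9 chars)

9


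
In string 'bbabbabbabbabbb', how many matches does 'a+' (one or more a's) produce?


Pattern 'a+' matches one or more consecutive a's.
String: 'bbabbabbabbabbb'
Scanning for runs of a:
  Match 1: 'a' (length 1)
  Match 2: 'a' (length 1)
  Match 3: 'a' (length 1)
  Match 4: 'a' (length 1)
Total matches: 4

4


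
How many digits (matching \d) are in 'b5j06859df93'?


\d matches any digit 0-9.
Scanning 'b5j06859df93':
  pos 1: '5' -> DIGIT
  pos 3: '0' -> DIGIT
  pos 4: '6' -> DIGIT
  pos 5: '8' -> DIGIT
  pos 6: '5' -> DIGIT
  pos 7: '9' -> DIGIT
  pos 10: '9' -> DIGIT
  pos 11: '3' -> DIGIT
Digits found: ['5', '0', '6', '8', '5', '9', '9', '3']
Total: 8

8


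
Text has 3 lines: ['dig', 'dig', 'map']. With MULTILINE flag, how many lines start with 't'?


With MULTILINE flag, ^ matches the start of each line.
Lines: ['dig', 'dig', 'map']
Checking which lines start with 't':
  Line 1: 'dig' -> no
  Line 2: 'dig' -> no
  Line 3: 'map' -> no
Matching lines: []
Count: 0

0


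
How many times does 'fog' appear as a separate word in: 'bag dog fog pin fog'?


Scanning each word for exact match 'fog':
  Word 1: 'bag' -> no
  Word 2: 'dog' -> no
  Word 3: 'fog' -> MATCH
  Word 4: 'pin' -> no
  Word 5: 'fog' -> MATCH
Total matches: 2

2


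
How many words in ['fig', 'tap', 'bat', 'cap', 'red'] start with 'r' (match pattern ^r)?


Pattern ^r anchors to start of word. Check which words begin with 'r':
  'fig' -> no
  'tap' -> no
  'bat' -> no
  'cap' -> no
  'red' -> MATCH (starts with 'r')
Matching words: ['red']
Count: 1

1


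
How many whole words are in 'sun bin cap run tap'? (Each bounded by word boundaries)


Word boundaries (\b) mark the start/end of each word.
Text: 'sun bin cap run tap'
Splitting by whitespace:
  Word 1: 'sun'
  Word 2: 'bin'
  Word 3: 'cap'
  Word 4: 'run'
  Word 5: 'tap'
Total whole words: 5

5


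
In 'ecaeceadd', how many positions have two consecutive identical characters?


Looking for consecutive identical characters in 'ecaeceadd':
  pos 0-1: 'e' vs 'c' -> different
  pos 1-2: 'c' vs 'a' -> different
  pos 2-3: 'a' vs 'e' -> different
  pos 3-4: 'e' vs 'c' -> different
  pos 4-5: 'c' vs 'e' -> different
  pos 5-6: 'e' vs 'a' -> different
  pos 6-7: 'a' vs 'd' -> different
  pos 7-8: 'd' vs 'd' -> MATCH ('dd')
Consecutive identical pairs: ['dd']
Count: 1

1


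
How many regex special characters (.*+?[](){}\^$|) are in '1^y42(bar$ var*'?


Regex special characters are: . * + ? [ ] ( ) { } \ ^ $ |
Scanning '1^y42(bar$ var*':
  pos 1: '^' -> SPECIAL
  pos 5: '(' -> SPECIAL
  pos 9: '$' -> SPECIAL
  pos 14: '*' -> SPECIAL
Special chars found: ['^', '(', '$', '*']
Total: 4

4


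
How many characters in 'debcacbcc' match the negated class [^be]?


Negated class [^be] matches any char NOT in {b, e}
Scanning 'debcacbcc':
  pos 0: 'd' -> MATCH
  pos 1: 'e' -> no (excluded)
  pos 2: 'b' -> no (excluded)
  pos 3: 'c' -> MATCH
  pos 4: 'a' -> MATCH
  pos 5: 'c' -> MATCH
  pos 6: 'b' -> no (excluded)
  pos 7: 'c' -> MATCH
  pos 8: 'c' -> MATCH
Total matches: 6

6


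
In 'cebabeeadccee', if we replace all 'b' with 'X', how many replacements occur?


re.sub('b', 'X', text) replaces every occurrence of 'b' with 'X'.
Text: 'cebabeeadccee'
Scanning for 'b':
  pos 2: 'b' -> replacement #1
  pos 4: 'b' -> replacement #2
Total replacements: 2

2


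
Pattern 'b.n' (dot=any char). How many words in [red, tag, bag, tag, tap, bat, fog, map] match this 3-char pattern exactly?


Pattern 'b.n' means: starts with 'b', any single char, ends with 'n'.
Checking each word (must be exactly 3 chars):
  'red' (len=3): no
  'tag' (len=3): no
  'bag' (len=3): no
  'tag' (len=3): no
  'tap' (len=3): no
  'bat' (len=3): no
  'fog' (len=3): no
  'map' (len=3): no
Matching words: []
Total: 0

0


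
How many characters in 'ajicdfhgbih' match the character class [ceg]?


Character class [ceg] matches any of: {c, e, g}
Scanning string 'ajicdfhgbih' character by character:
  pos 0: 'a' -> no
  pos 1: 'j' -> no
  pos 2: 'i' -> no
  pos 3: 'c' -> MATCH
  pos 4: 'd' -> no
  pos 5: 'f' -> no
  pos 6: 'h' -> no
  pos 7: 'g' -> MATCH
  pos 8: 'b' -> no
  pos 9: 'i' -> no
  pos 10: 'h' -> no
Total matches: 2

2


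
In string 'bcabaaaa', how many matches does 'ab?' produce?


Pattern 'ab?' matches 'a' optionally followed by 'b'.
String: 'bcabaaaa'
Scanning left to right for 'a' then checking next char:
  Match 1: 'ab' (a followed by b)
  Match 2: 'a' (a not followed by b)
  Match 3: 'a' (a not followed by b)
  Match 4: 'a' (a not followed by b)
  Match 5: 'a' (a not followed by b)
Total matches: 5

5


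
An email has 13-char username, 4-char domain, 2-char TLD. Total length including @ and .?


An email address has format: username@domain.tld
Username length: 13
'@' character: 1
Domain length: 4
'.' character: 1
TLD length: 2
Total = 13 + 1 + 4 + 1 + 2 = 21

21


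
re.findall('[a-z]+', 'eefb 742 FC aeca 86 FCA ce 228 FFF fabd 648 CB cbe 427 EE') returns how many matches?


Pattern '[a-z]+' finds one or more lowercase letters.
Text: 'eefb 742 FC aeca 86 FCA ce 228 FFF fabd 648 CB cbe 427 EE'
Scanning for matches:
  Match 1: 'eefb'
  Match 2: 'aeca'
  Match 3: 'ce'
  Match 4: 'fabd'
  Match 5: 'cbe'
Total matches: 5

5


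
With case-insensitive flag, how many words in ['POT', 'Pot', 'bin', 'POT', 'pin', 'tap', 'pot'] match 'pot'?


Case-insensitive matching: compare each word's lowercase form to 'pot'.
  'POT' -> lower='pot' -> MATCH
  'Pot' -> lower='pot' -> MATCH
  'bin' -> lower='bin' -> no
  'POT' -> lower='pot' -> MATCH
  'pin' -> lower='pin' -> no
  'tap' -> lower='tap' -> no
  'pot' -> lower='pot' -> MATCH
Matches: ['POT', 'Pot', 'POT', 'pot']
Count: 4

4


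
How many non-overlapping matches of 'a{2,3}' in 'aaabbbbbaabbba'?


Pattern 'a{2,3}' matches between 2 and 3 consecutive a's (greedy).
String: 'aaabbbbbaabbba'
Finding runs of a's and applying greedy matching:
  Run at pos 0: 'aaa' (length 3)
  Run at pos 8: 'aa' (length 2)
  Run at pos 13: 'a' (length 1)
Matches: ['aaa', 'aa']
Count: 2

2


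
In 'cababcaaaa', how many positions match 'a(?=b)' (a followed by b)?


Lookahead 'a(?=b)' matches 'a' only when followed by 'b'.
String: 'cababcaaaa'
Checking each position where char is 'a':
  pos 1: 'a' -> MATCH (next='b')
  pos 3: 'a' -> MATCH (next='b')
  pos 6: 'a' -> no (next='a')
  pos 7: 'a' -> no (next='a')
  pos 8: 'a' -> no (next='a')
Matching positions: [1, 3]
Count: 2

2


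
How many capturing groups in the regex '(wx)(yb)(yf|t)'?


To count capturing groups, count each '(' that starts a group.
Pattern: '(wx)(yb)(yf|t)'
Walking through the pattern:
  Position 0: '(' -> group #1
  Position 4: '(' -> group #2
  Position 8: '(' -> group #3
Total capturing groups: 3

3


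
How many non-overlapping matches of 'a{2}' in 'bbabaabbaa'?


Pattern 'a{2}' matches exactly 2 consecutive a's (greedy, non-overlapping).
String: 'bbabaabbaa'
Scanning for runs of a's:
  Run at pos 2: 'a' (length 1) -> 0 match(es)
  Run at pos 4: 'aa' (length 2) -> 1 match(es)
  Run at pos 8: 'aa' (length 2) -> 1 match(es)
Matches found: ['aa', 'aa']
Total: 2

2


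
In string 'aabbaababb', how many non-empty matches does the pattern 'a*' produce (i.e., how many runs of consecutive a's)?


Pattern 'a*' matches zero or more a's. We want non-empty runs of consecutive a's.
String: 'aabbaababb'
Walking through the string to find runs of a's:
  Run 1: positions 0-1 -> 'aa'
  Run 2: positions 4-5 -> 'aa'
  Run 3: positions 7-7 -> 'a'
Non-empty runs found: ['aa', 'aa', 'a']
Count: 3

3


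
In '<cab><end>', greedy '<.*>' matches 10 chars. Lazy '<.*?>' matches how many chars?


Greedy '<.*>' tries to match as MUCH as possible.
Lazy '<.*?>' tries to match as LITTLE as possible.

String: '<cab><end>'
Greedy '<.*>' starts at first '<' and extends to the LAST '>': '<cab><end>' (10 chars)
Lazy '<.*?>' starts at first '<' and stops at the FIRST '>': '<cab>' (5 chars)

5


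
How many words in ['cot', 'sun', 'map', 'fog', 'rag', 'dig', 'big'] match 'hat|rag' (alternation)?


Alternation 'hat|rag' matches either 'hat' or 'rag'.
Checking each word:
  'cot' -> no
  'sun' -> no
  'map' -> no
  'fog' -> no
  'rag' -> MATCH
  'dig' -> no
  'big' -> no
Matches: ['rag']
Count: 1

1


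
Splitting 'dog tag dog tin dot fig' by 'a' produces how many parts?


Splitting by 'a' breaks the string at each occurrence of the separator.
Text: 'dog tag dog tin dot fig'
Parts after split:
  Part 1: 'dog t'
  Part 2: 'g dog tin dot fig'
Total parts: 2

2


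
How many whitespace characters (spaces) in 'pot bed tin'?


\s matches whitespace characters (spaces, tabs, etc.).
Text: 'pot bed tin'
This text has 3 words separated by spaces.
Number of spaces = number of words - 1 = 3 - 1 = 2

2


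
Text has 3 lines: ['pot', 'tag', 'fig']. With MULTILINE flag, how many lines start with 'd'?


With MULTILINE flag, ^ matches the start of each line.
Lines: ['pot', 'tag', 'fig']
Checking which lines start with 'd':
  Line 1: 'pot' -> no
  Line 2: 'tag' -> no
  Line 3: 'fig' -> no
Matching lines: []
Count: 0

0


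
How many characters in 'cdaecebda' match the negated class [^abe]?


Negated class [^abe] matches any char NOT in {a, b, e}
Scanning 'cdaecebda':
  pos 0: 'c' -> MATCH
  pos 1: 'd' -> MATCH
  pos 2: 'a' -> no (excluded)
  pos 3: 'e' -> no (excluded)
  pos 4: 'c' -> MATCH
  pos 5: 'e' -> no (excluded)
  pos 6: 'b' -> no (excluded)
  pos 7: 'd' -> MATCH
  pos 8: 'a' -> no (excluded)
Total matches: 4

4


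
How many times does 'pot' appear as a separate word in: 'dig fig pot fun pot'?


Scanning each word for exact match 'pot':
  Word 1: 'dig' -> no
  Word 2: 'fig' -> no
  Word 3: 'pot' -> MATCH
  Word 4: 'fun' -> no
  Word 5: 'pot' -> MATCH
Total matches: 2

2


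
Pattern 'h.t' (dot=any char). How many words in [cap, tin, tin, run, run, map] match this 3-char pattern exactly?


Pattern 'h.t' means: starts with 'h', any single char, ends with 't'.
Checking each word (must be exactly 3 chars):
  'cap' (len=3): no
  'tin' (len=3): no
  'tin' (len=3): no
  'run' (len=3): no
  'run' (len=3): no
  'map' (len=3): no
Matching words: []
Total: 0

0


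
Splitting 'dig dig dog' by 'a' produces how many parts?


Splitting by 'a' breaks the string at each occurrence of the separator.
Text: 'dig dig dog'
Parts after split:
  Part 1: 'dig dig dog'
Total parts: 1

1


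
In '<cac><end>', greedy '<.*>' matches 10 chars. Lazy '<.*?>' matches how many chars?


Greedy '<.*>' tries to match as MUCH as possible.
Lazy '<.*?>' tries to match as LITTLE as possible.

String: '<cac><end>'
Greedy '<.*>' starts at first '<' and extends to the LAST '>': '<cac><end>' (10 chars)
Lazy '<.*?>' starts at first '<' and stops at the FIRST '>': '<cac>' (5 chars)

5


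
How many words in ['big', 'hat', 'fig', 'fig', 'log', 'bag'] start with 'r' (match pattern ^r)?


Pattern ^r anchors to start of word. Check which words begin with 'r':
  'big' -> no
  'hat' -> no
  'fig' -> no
  'fig' -> no
  'log' -> no
  'bag' -> no
Matching words: []
Count: 0

0


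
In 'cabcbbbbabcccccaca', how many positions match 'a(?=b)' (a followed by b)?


Lookahead 'a(?=b)' matches 'a' only when followed by 'b'.
String: 'cabcbbbbabcccccaca'
Checking each position where char is 'a':
  pos 1: 'a' -> MATCH (next='b')
  pos 8: 'a' -> MATCH (next='b')
  pos 15: 'a' -> no (next='c')
Matching positions: [1, 8]
Count: 2

2


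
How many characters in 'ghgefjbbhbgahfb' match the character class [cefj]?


Character class [cefj] matches any of: {c, e, f, j}
Scanning string 'ghgefjbbhbgahfb' character by character:
  pos 0: 'g' -> no
  pos 1: 'h' -> no
  pos 2: 'g' -> no
  pos 3: 'e' -> MATCH
  pos 4: 'f' -> MATCH
  pos 5: 'j' -> MATCH
  pos 6: 'b' -> no
  pos 7: 'b' -> no
  pos 8: 'h' -> no
  pos 9: 'b' -> no
  pos 10: 'g' -> no
  pos 11: 'a' -> no
  pos 12: 'h' -> no
  pos 13: 'f' -> MATCH
  pos 14: 'b' -> no
Total matches: 4

4


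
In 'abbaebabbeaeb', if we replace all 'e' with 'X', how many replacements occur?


re.sub('e', 'X', text) replaces every occurrence of 'e' with 'X'.
Text: 'abbaebabbeaeb'
Scanning for 'e':
  pos 4: 'e' -> replacement #1
  pos 9: 'e' -> replacement #2
  pos 11: 'e' -> replacement #3
Total replacements: 3

3


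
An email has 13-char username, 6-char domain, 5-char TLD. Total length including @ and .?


An email address has format: username@domain.tld
Username length: 13
'@' character: 1
Domain length: 6
'.' character: 1
TLD length: 5
Total = 13 + 1 + 6 + 1 + 5 = 26

26


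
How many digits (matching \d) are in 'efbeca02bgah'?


\d matches any digit 0-9.
Scanning 'efbeca02bgah':
  pos 6: '0' -> DIGIT
  pos 7: '2' -> DIGIT
Digits found: ['0', '2']
Total: 2

2


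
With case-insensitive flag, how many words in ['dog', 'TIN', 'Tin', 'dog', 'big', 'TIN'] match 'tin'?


Case-insensitive matching: compare each word's lowercase form to 'tin'.
  'dog' -> lower='dog' -> no
  'TIN' -> lower='tin' -> MATCH
  'Tin' -> lower='tin' -> MATCH
  'dog' -> lower='dog' -> no
  'big' -> lower='big' -> no
  'TIN' -> lower='tin' -> MATCH
Matches: ['TIN', 'Tin', 'TIN']
Count: 3

3


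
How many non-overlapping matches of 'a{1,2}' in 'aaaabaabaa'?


Pattern 'a{1,2}' matches between 1 and 2 consecutive a's (greedy).
String: 'aaaabaabaa'
Finding runs of a's and applying greedy matching:
  Run at pos 0: 'aaaa' (length 4)
  Run at pos 5: 'aa' (length 2)
  Run at pos 8: 'aa' (length 2)
Matches: ['aa', 'aa', 'aa', 'aa']
Count: 4

4


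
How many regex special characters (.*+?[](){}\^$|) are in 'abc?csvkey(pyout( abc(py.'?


Regex special characters are: . * + ? [ ] ( ) { } \ ^ $ |
Scanning 'abc?csvkey(pyout( abc(py.':
  pos 3: '?' -> SPECIAL
  pos 10: '(' -> SPECIAL
  pos 16: '(' -> SPECIAL
  pos 21: '(' -> SPECIAL
  pos 24: '.' -> SPECIAL
Special chars found: ['?', '(', '(', '(', '.']
Total: 5

5


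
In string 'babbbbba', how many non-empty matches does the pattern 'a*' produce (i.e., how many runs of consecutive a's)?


Pattern 'a*' matches zero or more a's. We want non-empty runs of consecutive a's.
String: 'babbbbba'
Walking through the string to find runs of a's:
  Run 1: positions 1-1 -> 'a'
  Run 2: positions 7-7 -> 'a'
Non-empty runs found: ['a', 'a']
Count: 2

2


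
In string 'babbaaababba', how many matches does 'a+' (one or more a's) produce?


Pattern 'a+' matches one or more consecutive a's.
String: 'babbaaababba'
Scanning for runs of a:
  Match 1: 'a' (length 1)
  Match 2: 'aaa' (length 3)
  Match 3: 'a' (length 1)
  Match 4: 'a' (length 1)
Total matches: 4

4


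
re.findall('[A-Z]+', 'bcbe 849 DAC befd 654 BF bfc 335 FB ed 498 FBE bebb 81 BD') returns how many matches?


Pattern '[A-Z]+' finds one or more uppercase letters.
Text: 'bcbe 849 DAC befd 654 BF bfc 335 FB ed 498 FBE bebb 81 BD'
Scanning for matches:
  Match 1: 'DAC'
  Match 2: 'BF'
  Match 3: 'FB'
  Match 4: 'FBE'
  Match 5: 'BD'
Total matches: 5

5


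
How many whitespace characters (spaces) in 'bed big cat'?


\s matches whitespace characters (spaces, tabs, etc.).
Text: 'bed big cat'
This text has 3 words separated by spaces.
Number of spaces = number of words - 1 = 3 - 1 = 2

2


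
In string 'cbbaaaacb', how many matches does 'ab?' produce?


Pattern 'ab?' matches 'a' optionally followed by 'b'.
String: 'cbbaaaacb'
Scanning left to right for 'a' then checking next char:
  Match 1: 'a' (a not followed by b)
  Match 2: 'a' (a not followed by b)
  Match 3: 'a' (a not followed by b)
  Match 4: 'a' (a not followed by b)
Total matches: 4

4


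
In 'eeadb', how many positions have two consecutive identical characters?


Looking for consecutive identical characters in 'eeadb':
  pos 0-1: 'e' vs 'e' -> MATCH ('ee')
  pos 1-2: 'e' vs 'a' -> different
  pos 2-3: 'a' vs 'd' -> different
  pos 3-4: 'd' vs 'b' -> different
Consecutive identical pairs: ['ee']
Count: 1

1


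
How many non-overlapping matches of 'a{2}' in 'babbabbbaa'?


Pattern 'a{2}' matches exactly 2 consecutive a's (greedy, non-overlapping).
String: 'babbabbbaa'
Scanning for runs of a's:
  Run at pos 1: 'a' (length 1) -> 0 match(es)
  Run at pos 4: 'a' (length 1) -> 0 match(es)
  Run at pos 8: 'aa' (length 2) -> 1 match(es)
Matches found: ['aa']
Total: 1

1


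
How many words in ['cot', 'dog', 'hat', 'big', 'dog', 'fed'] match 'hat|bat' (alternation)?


Alternation 'hat|bat' matches either 'hat' or 'bat'.
Checking each word:
  'cot' -> no
  'dog' -> no
  'hat' -> MATCH
  'big' -> no
  'dog' -> no
  'fed' -> no
Matches: ['hat']
Count: 1

1


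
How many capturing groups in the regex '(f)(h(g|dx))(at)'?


To count capturing groups, count each '(' that starts a group.
Pattern: '(f)(h(g|dx))(at)'
Walking through the pattern:
  Position 0: '(' -> group #1
  Position 3: '(' -> group #2
  Position 5: '(' -> group #3
  Position 12: '(' -> group #4
Total capturing groups: 4

4


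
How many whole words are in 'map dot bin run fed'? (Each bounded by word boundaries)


Word boundaries (\b) mark the start/end of each word.
Text: 'map dot bin run fed'
Splitting by whitespace:
  Word 1: 'map'
  Word 2: 'dot'
  Word 3: 'bin'
  Word 4: 'run'
  Word 5: 'fed'
Total whole words: 5

5


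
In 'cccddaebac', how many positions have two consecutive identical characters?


Looking for consecutive identical characters in 'cccddaebac':
  pos 0-1: 'c' vs 'c' -> MATCH ('cc')
  pos 1-2: 'c' vs 'c' -> MATCH ('cc')
  pos 2-3: 'c' vs 'd' -> different
  pos 3-4: 'd' vs 'd' -> MATCH ('dd')
  pos 4-5: 'd' vs 'a' -> different
  pos 5-6: 'a' vs 'e' -> different
  pos 6-7: 'e' vs 'b' -> different
  pos 7-8: 'b' vs 'a' -> different
  pos 8-9: 'a' vs 'c' -> different
Consecutive identical pairs: ['cc', 'cc', 'dd']
Count: 3

3


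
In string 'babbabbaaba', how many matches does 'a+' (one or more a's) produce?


Pattern 'a+' matches one or more consecutive a's.
String: 'babbabbaaba'
Scanning for runs of a:
  Match 1: 'a' (length 1)
  Match 2: 'a' (length 1)
  Match 3: 'aa' (length 2)
  Match 4: 'a' (length 1)
Total matches: 4

4


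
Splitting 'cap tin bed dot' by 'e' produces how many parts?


Splitting by 'e' breaks the string at each occurrence of the separator.
Text: 'cap tin bed dot'
Parts after split:
  Part 1: 'cap tin b'
  Part 2: 'd dot'
Total parts: 2

2


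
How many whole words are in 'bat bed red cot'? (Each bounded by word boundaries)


Word boundaries (\b) mark the start/end of each word.
Text: 'bat bed red cot'
Splitting by whitespace:
  Word 1: 'bat'
  Word 2: 'bed'
  Word 3: 'red'
  Word 4: 'cot'
Total whole words: 4

4


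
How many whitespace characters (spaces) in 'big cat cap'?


\s matches whitespace characters (spaces, tabs, etc.).
Text: 'big cat cap'
This text has 3 words separated by spaces.
Number of spaces = number of words - 1 = 3 - 1 = 2

2


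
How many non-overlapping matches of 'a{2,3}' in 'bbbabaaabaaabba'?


Pattern 'a{2,3}' matches between 2 and 3 consecutive a's (greedy).
String: 'bbbabaaabaaabba'
Finding runs of a's and applying greedy matching:
  Run at pos 3: 'a' (length 1)
  Run at pos 5: 'aaa' (length 3)
  Run at pos 9: 'aaa' (length 3)
  Run at pos 14: 'a' (length 1)
Matches: ['aaa', 'aaa']
Count: 2

2


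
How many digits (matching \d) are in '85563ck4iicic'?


\d matches any digit 0-9.
Scanning '85563ck4iicic':
  pos 0: '8' -> DIGIT
  pos 1: '5' -> DIGIT
  pos 2: '5' -> DIGIT
  pos 3: '6' -> DIGIT
  pos 4: '3' -> DIGIT
  pos 7: '4' -> DIGIT
Digits found: ['8', '5', '5', '6', '3', '4']
Total: 6

6


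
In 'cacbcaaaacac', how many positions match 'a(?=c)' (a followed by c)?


Lookahead 'a(?=c)' matches 'a' only when followed by 'c'.
String: 'cacbcaaaacac'
Checking each position where char is 'a':
  pos 1: 'a' -> MATCH (next='c')
  pos 5: 'a' -> no (next='a')
  pos 6: 'a' -> no (next='a')
  pos 7: 'a' -> no (next='a')
  pos 8: 'a' -> MATCH (next='c')
  pos 10: 'a' -> MATCH (next='c')
Matching positions: [1, 8, 10]
Count: 3

3


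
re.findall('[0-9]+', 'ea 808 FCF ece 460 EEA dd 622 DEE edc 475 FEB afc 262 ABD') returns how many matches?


Pattern '[0-9]+' finds one or more digits.
Text: 'ea 808 FCF ece 460 EEA dd 622 DEE edc 475 FEB afc 262 ABD'
Scanning for matches:
  Match 1: '808'
  Match 2: '460'
  Match 3: '622'
  Match 4: '475'
  Match 5: '262'
Total matches: 5

5


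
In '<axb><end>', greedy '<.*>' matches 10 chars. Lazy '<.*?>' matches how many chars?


Greedy '<.*>' tries to match as MUCH as possible.
Lazy '<.*?>' tries to match as LITTLE as possible.

String: '<axb><end>'
Greedy '<.*>' starts at first '<' and extends to the LAST '>': '<axb><end>' (10 chars)
Lazy '<.*?>' starts at first '<' and stops at the FIRST '>': '<axb>' (5 chars)

5


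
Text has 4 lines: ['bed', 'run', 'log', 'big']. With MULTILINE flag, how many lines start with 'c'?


With MULTILINE flag, ^ matches the start of each line.
Lines: ['bed', 'run', 'log', 'big']
Checking which lines start with 'c':
  Line 1: 'bed' -> no
  Line 2: 'run' -> no
  Line 3: 'log' -> no
  Line 4: 'big' -> no
Matching lines: []
Count: 0

0


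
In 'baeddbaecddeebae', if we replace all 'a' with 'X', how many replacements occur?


re.sub('a', 'X', text) replaces every occurrence of 'a' with 'X'.
Text: 'baeddbaecddeebae'
Scanning for 'a':
  pos 1: 'a' -> replacement #1
  pos 6: 'a' -> replacement #2
  pos 14: 'a' -> replacement #3
Total replacements: 3

3


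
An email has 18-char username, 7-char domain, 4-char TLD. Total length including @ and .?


An email address has format: username@domain.tld
Username length: 18
'@' character: 1
Domain length: 7
'.' character: 1
TLD length: 4
Total = 18 + 1 + 7 + 1 + 4 = 31

31


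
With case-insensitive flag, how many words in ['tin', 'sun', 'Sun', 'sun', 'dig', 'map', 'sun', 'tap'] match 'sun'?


Case-insensitive matching: compare each word's lowercase form to 'sun'.
  'tin' -> lower='tin' -> no
  'sun' -> lower='sun' -> MATCH
  'Sun' -> lower='sun' -> MATCH
  'sun' -> lower='sun' -> MATCH
  'dig' -> lower='dig' -> no
  'map' -> lower='map' -> no
  'sun' -> lower='sun' -> MATCH
  'tap' -> lower='tap' -> no
Matches: ['sun', 'Sun', 'sun', 'sun']
Count: 4

4
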